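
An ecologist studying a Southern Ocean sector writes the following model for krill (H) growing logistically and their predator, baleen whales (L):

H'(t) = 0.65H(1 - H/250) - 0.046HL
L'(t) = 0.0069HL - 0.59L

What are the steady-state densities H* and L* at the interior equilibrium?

From dL/dt = 0 with L > 0: 0.0069H* = 0.59, so H* = 85.5.
Substitute into dH/dt = 0: 0.65(1 - 85.5/250) = 0.046L*.
The bracket is 0.658, giving L* = 0.428/0.046 = 9.3.

H* ≈ 85.5, L* ≈ 9.3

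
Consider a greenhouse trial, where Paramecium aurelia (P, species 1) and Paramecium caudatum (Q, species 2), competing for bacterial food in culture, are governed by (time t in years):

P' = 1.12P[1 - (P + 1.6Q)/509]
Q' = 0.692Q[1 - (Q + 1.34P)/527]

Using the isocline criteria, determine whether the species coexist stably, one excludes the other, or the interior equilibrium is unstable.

unstable coexistence (outcome depends on initial conditions)

Compare the nullcline intercepts: K1/α12 = 509/1.6 = 318 < K2 = 527; K2/α21 = 527/1.34 = 393 < K1 = 509.
Since both are reversed, neither can invade when rare; the interior point is a saddle.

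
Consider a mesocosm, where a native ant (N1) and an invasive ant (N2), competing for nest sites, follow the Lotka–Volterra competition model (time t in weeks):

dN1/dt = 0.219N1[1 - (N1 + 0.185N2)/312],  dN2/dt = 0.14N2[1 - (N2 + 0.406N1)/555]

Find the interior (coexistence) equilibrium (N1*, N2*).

Setting both brackets to zero gives the nullclines N1 + 0.185N2 = 312 and 0.406N1 + N2 = 555.
Substituting N2 = 555 - 0.406N1 into the first: N1(1 - 0.185·0.406) = 312 - 0.185·555.
So N1* = 209/0.925 = 226, and then N2* = 555 - 0.406·226 = 463.

N1* ≈ 226, N2* ≈ 463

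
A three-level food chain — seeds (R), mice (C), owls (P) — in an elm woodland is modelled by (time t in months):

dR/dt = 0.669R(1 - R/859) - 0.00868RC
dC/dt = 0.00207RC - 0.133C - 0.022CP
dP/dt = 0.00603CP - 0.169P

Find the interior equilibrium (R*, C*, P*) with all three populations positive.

From dP/dt = 0: 0.00603C* = 0.169, so C* = 28.
From dR/dt = 0: 0.669(1 - R*/859) = 0.00868·28, giving R* = 859·(1 - 0.364) = 547.
From dC/dt = 0: 0.00207·547 - 0.133 = 0.022P*, so P* = 0.999/0.022 = 45.4.

R* ≈ 547, C* ≈ 28, P* ≈ 45.4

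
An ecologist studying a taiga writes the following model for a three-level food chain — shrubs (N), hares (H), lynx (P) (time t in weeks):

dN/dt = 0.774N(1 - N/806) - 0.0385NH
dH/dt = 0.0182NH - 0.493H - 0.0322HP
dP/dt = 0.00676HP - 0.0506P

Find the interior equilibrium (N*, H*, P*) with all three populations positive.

N* ≈ 506, H* ≈ 7.49, P* ≈ 271

From dP/dt = 0: 0.00676H* = 0.0506, so H* = 7.49.
From dN/dt = 0: 0.774(1 - N*/806) = 0.0385·7.49, giving N* = 806·(1 - 0.372) = 506.
From dH/dt = 0: 0.0182·506 - 0.493 = 0.0322P*, so P* = 8.71/0.0322 = 271.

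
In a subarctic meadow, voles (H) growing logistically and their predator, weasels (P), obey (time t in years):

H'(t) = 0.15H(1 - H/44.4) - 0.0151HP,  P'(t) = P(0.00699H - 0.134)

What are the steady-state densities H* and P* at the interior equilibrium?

H* ≈ 19.2, P* ≈ 5.64

From dP/dt = 0 with P > 0: 0.00699H* = 0.134, so H* = 19.2.
Substitute into dH/dt = 0: 0.15(1 - 19.2/44.4) = 0.0151P*.
The bracket is 0.568, giving P* = 0.0852/0.0151 = 5.64.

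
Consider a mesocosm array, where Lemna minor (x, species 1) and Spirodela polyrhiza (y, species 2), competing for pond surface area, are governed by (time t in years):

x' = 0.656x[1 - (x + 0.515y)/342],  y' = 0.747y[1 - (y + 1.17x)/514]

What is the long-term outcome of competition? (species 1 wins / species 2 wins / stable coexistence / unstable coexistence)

stable coexistence

Compare the nullcline intercepts: K1/α12 = 342/0.515 = 664 > K2 = 514; K2/α21 = 514/1.17 = 439 > K1 = 342.
Since both inequalities hold, each species can invade when rare, so the interior equilibrium is stable.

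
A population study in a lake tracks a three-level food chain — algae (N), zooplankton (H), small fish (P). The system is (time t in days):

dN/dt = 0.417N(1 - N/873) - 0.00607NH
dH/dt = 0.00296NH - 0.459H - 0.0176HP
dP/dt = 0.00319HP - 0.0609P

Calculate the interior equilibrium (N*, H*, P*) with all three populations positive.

N* ≈ 630, H* ≈ 19.1, P* ≈ 79.9

From dP/dt = 0: 0.00319H* = 0.0609, so H* = 19.1.
From dN/dt = 0: 0.417(1 - N*/873) = 0.00607·19.1, giving N* = 873·(1 - 0.278) = 630.
From dH/dt = 0: 0.00296·630 - 0.459 = 0.0176P*, so P* = 1.41/0.0176 = 79.9.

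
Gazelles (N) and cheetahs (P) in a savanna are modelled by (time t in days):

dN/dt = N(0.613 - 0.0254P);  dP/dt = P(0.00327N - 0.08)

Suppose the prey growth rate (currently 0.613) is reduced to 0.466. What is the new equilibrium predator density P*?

P* ≈ 18.3

At the interior fixed point, setting dN/dt = 0 with N > 0 fixes P* = (prey growth rate)/(NP coefficient) — independent of the other coefficients.
With the change, P* = 0.466/0.0254 = 18.3; it falls from 24.1.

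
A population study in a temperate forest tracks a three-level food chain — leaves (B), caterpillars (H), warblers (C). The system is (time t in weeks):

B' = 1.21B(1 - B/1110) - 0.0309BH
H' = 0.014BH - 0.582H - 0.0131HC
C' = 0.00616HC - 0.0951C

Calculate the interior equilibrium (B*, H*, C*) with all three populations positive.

B* ≈ 672, H* ≈ 15.4, C* ≈ 674

From dC/dt = 0: 0.00616H* = 0.0951, so H* = 15.4.
From dB/dt = 0: 1.21(1 - B*/1110) = 0.0309·15.4, giving B* = 1110·(1 - 0.394) = 672.
From dH/dt = 0: 0.014·672 - 0.582 = 0.0131C*, so C* = 8.83/0.0131 = 674.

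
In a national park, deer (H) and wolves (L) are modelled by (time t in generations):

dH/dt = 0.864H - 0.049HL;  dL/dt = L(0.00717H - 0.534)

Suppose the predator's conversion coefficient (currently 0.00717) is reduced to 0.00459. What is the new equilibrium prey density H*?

At the interior fixed point, setting dL/dt = 0 with L > 0 fixes H* = (predator death rate)/(HL coefficient) — independent of the other coefficients.
With the change, H* = 0.534/0.00459 = 116; it rises from 74.5.

H* ≈ 116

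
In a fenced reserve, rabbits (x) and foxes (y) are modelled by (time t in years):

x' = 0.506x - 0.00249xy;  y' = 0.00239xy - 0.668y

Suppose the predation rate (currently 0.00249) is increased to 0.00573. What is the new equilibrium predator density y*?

y* ≈ 88.3

At the interior fixed point, setting dx/dt = 0 with x > 0 fixes y* = (prey growth rate)/(xy coefficient) — independent of the other coefficients.
With the change, y* = 0.506/0.00573 = 88.3; it falls from 203.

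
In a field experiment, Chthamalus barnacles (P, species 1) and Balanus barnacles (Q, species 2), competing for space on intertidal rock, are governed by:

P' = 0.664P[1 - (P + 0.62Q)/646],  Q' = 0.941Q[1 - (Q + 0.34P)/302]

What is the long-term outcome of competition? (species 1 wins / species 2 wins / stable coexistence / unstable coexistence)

stable coexistence

Compare the nullcline intercepts: K1/α12 = 646/0.62 = 1040 > K2 = 302; K2/α21 = 302/0.34 = 888 > K1 = 646.
Since both inequalities hold, each species can invade when rare, so the interior equilibrium is stable.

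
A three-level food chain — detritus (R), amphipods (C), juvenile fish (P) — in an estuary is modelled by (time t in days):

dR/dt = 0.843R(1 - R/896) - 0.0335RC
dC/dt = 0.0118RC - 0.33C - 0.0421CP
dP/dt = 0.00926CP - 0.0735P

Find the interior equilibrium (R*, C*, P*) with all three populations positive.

From dP/dt = 0: 0.00926C* = 0.0735, so C* = 7.94.
From dR/dt = 0: 0.843(1 - R*/896) = 0.0335·7.94, giving R* = 896·(1 - 0.315) = 613.
From dC/dt = 0: 0.0118·613 - 0.33 = 0.0421P*, so P* = 6.91/0.0421 = 164.

R* ≈ 613, C* ≈ 7.94, P* ≈ 164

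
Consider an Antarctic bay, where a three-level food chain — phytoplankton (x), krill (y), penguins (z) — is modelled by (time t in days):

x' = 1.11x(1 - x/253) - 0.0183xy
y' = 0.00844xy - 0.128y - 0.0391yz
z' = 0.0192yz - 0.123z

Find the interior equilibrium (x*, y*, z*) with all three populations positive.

From dz/dt = 0: 0.0192y* = 0.123, so y* = 6.41.
From dx/dt = 0: 1.11(1 - x*/253) = 0.0183·6.41, giving x* = 253·(1 - 0.106) = 226.
From dy/dt = 0: 0.00844·226 - 0.128 = 0.0391z*, so z* = 1.78/0.0391 = 45.6.

x* ≈ 226, y* ≈ 6.41, z* ≈ 45.6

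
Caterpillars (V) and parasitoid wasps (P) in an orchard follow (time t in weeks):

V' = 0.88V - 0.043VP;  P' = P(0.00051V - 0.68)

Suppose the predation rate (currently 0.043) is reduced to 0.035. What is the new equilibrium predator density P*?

At the interior fixed point, setting dV/dt = 0 with V > 0 fixes P* = (prey growth rate)/(VP coefficient) — independent of the other coefficients.
With the change, P* = 0.88/0.035 = 25.1; it rises from 20.5.

P* ≈ 25.1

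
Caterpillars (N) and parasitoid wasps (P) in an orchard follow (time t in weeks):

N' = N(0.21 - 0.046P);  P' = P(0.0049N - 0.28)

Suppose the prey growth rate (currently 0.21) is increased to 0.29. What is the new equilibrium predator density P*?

At the interior fixed point, setting dN/dt = 0 with N > 0 fixes P* = (prey growth rate)/(NP coefficient) — independent of the other coefficients.
With the change, P* = 0.29/0.046 = 6.3; it rises from 4.57.

P* ≈ 6.3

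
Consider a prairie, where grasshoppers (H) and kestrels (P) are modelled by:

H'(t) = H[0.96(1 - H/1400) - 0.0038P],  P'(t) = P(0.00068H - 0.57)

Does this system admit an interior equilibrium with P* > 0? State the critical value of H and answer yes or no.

Threshold H = 838; K > 838, so yes, the predator persists.

The predator equation gives dP/dt > 0 only when H > 0.57/0.00068 = 838.
Without the predator, H → K = 1400. Since 1400 > 838, the predator can invade and persist.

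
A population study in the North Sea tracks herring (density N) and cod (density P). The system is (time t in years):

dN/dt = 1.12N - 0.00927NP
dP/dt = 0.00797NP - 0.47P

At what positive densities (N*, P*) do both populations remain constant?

N* ≈ 59, P* ≈ 121

Set dP/dt = 0 with P > 0: 0.00797N - 0.47 = 0, so N* = 0.47/0.00797 = 59.
Set dN/dt = 0 with N > 0: 1.12 - 0.00927P = 0, so P* = 1.12/0.00927 = 121.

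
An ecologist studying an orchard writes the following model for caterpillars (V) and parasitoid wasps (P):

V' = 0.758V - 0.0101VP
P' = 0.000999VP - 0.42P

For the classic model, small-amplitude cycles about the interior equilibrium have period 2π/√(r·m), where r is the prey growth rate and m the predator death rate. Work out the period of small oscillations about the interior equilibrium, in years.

Here r = 0.758 and m = 0.42, so r·m = 0.318.
ω = √0.318 = 0.564 per year, hence T = 2π/ω ≈ 11.1 years.

T ≈ 11.1 years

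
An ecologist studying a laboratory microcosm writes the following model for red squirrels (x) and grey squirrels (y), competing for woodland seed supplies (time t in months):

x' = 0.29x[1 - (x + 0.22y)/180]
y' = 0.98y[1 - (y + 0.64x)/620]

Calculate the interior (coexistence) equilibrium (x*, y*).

x* ≈ 50.7, y* ≈ 588

Setting both brackets to zero gives the nullclines x + 0.22y = 180 and 0.64x + y = 620.
Substituting y = 620 - 0.64x into the first: x(1 - 0.22·0.64) = 180 - 0.22·620.
So x* = 43.6/0.859 = 50.7, and then y* = 620 - 0.64·50.7 = 588.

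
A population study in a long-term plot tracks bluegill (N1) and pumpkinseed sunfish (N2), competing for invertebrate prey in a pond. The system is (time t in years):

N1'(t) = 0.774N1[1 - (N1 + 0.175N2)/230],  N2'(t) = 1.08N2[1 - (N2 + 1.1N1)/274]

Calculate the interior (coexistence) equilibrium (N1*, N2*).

N1* ≈ 225, N2* ≈ 26

Setting both brackets to zero gives the nullclines N1 + 0.175N2 = 230 and 1.1N1 + N2 = 274.
Substituting N2 = 274 - 1.1N1 into the first: N1(1 - 0.175·1.1) = 230 - 0.175·274.
So N1* = 182/0.807 = 225, and then N2* = 274 - 1.1·225 = 26.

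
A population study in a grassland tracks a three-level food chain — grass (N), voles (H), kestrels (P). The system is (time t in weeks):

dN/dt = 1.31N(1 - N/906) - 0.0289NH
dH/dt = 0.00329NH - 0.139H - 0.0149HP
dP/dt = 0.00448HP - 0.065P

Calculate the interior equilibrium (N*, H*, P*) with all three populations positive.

N* ≈ 616, H* ≈ 14.5, P* ≈ 127

From dP/dt = 0: 0.00448H* = 0.065, so H* = 14.5.
From dN/dt = 0: 1.31(1 - N*/906) = 0.0289·14.5, giving N* = 906·(1 - 0.32) = 616.
From dH/dt = 0: 0.00329·616 - 0.139 = 0.0149P*, so P* = 1.89/0.0149 = 127.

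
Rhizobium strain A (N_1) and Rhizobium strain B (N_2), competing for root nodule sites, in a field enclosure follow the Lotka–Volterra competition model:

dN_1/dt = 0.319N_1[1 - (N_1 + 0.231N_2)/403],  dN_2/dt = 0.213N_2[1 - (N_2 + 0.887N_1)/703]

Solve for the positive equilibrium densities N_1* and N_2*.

Setting both brackets to zero gives the nullclines N_1 + 0.231N_2 = 403 and 0.887N_1 + N_2 = 703.
Substituting N_2 = 703 - 0.887N_1 into the first: N_1(1 - 0.231·0.887) = 403 - 0.231·703.
So N_1* = 241/0.795 = 303, and then N_2* = 703 - 0.887·303 = 435.

N_1* ≈ 303, N_2* ≈ 435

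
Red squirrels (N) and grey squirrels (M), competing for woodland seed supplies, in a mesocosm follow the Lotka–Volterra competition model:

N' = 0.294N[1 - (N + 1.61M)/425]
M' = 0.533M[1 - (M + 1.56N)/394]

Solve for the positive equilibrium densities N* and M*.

N* ≈ 138, M* ≈ 178

Setting both brackets to zero gives the nullclines N + 1.61M = 425 and 1.56N + M = 394.
Substituting M = 394 - 1.56N into the first: N(1 - 1.61·1.56) = 425 - 1.61·394.
So N* = -209/-1.51 = 138, and then M* = 394 - 1.56·138 = 178.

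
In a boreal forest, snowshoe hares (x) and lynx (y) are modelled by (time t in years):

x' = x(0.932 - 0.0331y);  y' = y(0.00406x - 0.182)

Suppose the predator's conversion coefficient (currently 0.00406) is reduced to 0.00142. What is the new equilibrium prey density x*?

At the interior fixed point, setting dy/dt = 0 with y > 0 fixes x* = (predator death rate)/(xy coefficient) — independent of the other coefficients.
With the change, x* = 0.182/0.00142 = 128; it rises from 44.8.

x* ≈ 128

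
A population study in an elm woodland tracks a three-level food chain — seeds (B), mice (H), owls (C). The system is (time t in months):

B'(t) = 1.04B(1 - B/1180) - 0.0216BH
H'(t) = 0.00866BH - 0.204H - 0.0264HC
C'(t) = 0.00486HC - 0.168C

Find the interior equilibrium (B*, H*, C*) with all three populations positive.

From dC/dt = 0: 0.00486H* = 0.168, so H* = 34.6.
From dB/dt = 0: 1.04(1 - B*/1180) = 0.0216·34.6, giving B* = 1180·(1 - 0.718) = 333.
From dH/dt = 0: 0.00866·333 - 0.204 = 0.0264C*, so C* = 2.68/0.0264 = 101.

B* ≈ 333, H* ≈ 34.6, C* ≈ 101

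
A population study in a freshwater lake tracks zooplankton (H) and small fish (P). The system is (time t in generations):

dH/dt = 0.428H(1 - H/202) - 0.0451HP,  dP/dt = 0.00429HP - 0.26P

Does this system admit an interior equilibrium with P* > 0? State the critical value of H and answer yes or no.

The predator equation gives dP/dt > 0 only when H > 0.26/0.00429 = 60.6.
Without the predator, H → K = 202. Since 202 > 60.6, the predator can invade and persist.

Threshold H = 60.6; K > 60.6, so yes, the predator persists.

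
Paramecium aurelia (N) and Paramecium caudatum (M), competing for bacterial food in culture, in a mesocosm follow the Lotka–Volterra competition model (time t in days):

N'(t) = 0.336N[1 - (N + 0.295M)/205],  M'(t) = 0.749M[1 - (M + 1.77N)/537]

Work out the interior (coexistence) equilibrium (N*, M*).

Setting both brackets to zero gives the nullclines N + 0.295M = 205 and 1.77N + M = 537.
Substituting M = 537 - 1.77N into the first: N(1 - 0.295·1.77) = 205 - 0.295·537.
So N* = 46.6/0.478 = 97.5, and then M* = 537 - 1.77·97.5 = 364.

N* ≈ 97.5, M* ≈ 364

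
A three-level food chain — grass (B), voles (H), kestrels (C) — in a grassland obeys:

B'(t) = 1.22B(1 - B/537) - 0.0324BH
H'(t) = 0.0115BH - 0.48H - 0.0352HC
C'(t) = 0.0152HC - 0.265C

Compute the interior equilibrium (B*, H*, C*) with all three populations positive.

B* ≈ 288, H* ≈ 17.4, C* ≈ 80.6

From dC/dt = 0: 0.0152H* = 0.265, so H* = 17.4.
From dB/dt = 0: 1.22(1 - B*/537) = 0.0324·17.4, giving B* = 537·(1 - 0.463) = 288.
From dH/dt = 0: 0.0115·288 - 0.48 = 0.0352C*, so C* = 2.84/0.0352 = 80.6.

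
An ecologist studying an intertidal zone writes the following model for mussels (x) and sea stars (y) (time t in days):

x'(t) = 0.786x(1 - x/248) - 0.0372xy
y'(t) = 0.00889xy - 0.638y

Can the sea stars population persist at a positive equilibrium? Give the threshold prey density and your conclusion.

The predator equation gives dy/dt > 0 only when x > 0.638/0.00889 = 71.8.
Without the predator, x → K = 248. Since 248 > 71.8, the predator can invade and persist.

Threshold x = 71.8; K > 71.8, so yes, the predator persists.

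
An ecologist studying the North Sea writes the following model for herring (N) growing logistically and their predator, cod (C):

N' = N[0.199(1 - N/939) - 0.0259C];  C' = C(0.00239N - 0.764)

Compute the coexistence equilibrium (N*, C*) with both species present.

N* ≈ 320, C* ≈ 5.07

From dC/dt = 0 with C > 0: 0.00239N* = 0.764, so N* = 320.
Substitute into dN/dt = 0: 0.199(1 - 320/939) = 0.0259C*.
The bracket is 0.66, giving C* = 0.131/0.0259 = 5.07.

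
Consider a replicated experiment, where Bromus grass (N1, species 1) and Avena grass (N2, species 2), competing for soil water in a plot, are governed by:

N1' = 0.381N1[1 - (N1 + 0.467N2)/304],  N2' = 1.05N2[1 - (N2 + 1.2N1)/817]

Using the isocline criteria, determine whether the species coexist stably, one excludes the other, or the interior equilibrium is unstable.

species 2 excludes species 1

Compare the nullcline intercepts: K1/α12 = 304/0.467 = 651 < K2 = 817; K2/α21 = 817/1.2 = 681 > K1 = 304.
Since the inequalities point opposite ways, species 2 can invade but species 1 cannot.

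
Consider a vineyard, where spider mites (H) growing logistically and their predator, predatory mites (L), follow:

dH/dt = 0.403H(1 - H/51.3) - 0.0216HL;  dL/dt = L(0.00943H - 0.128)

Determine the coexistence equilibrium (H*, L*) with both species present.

From dL/dt = 0 with L > 0: 0.00943H* = 0.128, so H* = 13.6.
Substitute into dH/dt = 0: 0.403(1 - 13.6/51.3) = 0.0216L*.
The bracket is 0.735, giving L* = 0.296/0.0216 = 13.7.

H* ≈ 13.6, L* ≈ 13.7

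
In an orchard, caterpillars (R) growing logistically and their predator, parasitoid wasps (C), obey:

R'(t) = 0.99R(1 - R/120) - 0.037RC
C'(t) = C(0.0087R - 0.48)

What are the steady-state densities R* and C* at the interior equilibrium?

From dC/dt = 0 with C > 0: 0.0087R* = 0.48, so R* = 55.2.
Substitute into dR/dt = 0: 0.99(1 - 55.2/120) = 0.037C*.
The bracket is 0.54, giving C* = 0.535/0.037 = 14.5.

R* ≈ 55.2, C* ≈ 14.5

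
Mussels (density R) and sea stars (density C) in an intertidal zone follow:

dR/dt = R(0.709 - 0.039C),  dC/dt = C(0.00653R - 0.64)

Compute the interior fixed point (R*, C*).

Set dC/dt = 0 with C > 0: 0.00653R - 0.64 = 0, so R* = 0.64/0.00653 = 98.
Set dR/dt = 0 with R > 0: 0.709 - 0.039C = 0, so C* = 0.709/0.039 = 18.2.

R* ≈ 98, C* ≈ 18.2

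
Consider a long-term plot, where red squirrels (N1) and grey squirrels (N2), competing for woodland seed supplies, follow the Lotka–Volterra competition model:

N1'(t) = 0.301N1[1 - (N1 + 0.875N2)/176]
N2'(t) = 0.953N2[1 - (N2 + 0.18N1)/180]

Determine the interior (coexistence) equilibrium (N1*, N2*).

Setting both brackets to zero gives the nullclines N1 + 0.875N2 = 176 and 0.18N1 + N2 = 180.
Substituting N2 = 180 - 0.18N1 into the first: N1(1 - 0.875·0.18) = 176 - 0.875·180.
So N1* = 18.5/0.843 = 22, and then N2* = 180 - 0.18·22 = 176.

N1* ≈ 22, N2* ≈ 176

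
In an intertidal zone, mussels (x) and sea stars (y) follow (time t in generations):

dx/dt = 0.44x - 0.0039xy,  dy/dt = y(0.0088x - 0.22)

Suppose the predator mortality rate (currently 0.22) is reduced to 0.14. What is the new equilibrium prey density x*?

At the interior fixed point, setting dy/dt = 0 with y > 0 fixes x* = (predator death rate)/(xy coefficient) — independent of the other coefficients.
With the change, x* = 0.14/0.0088 = 15.9; it falls from 25.

x* ≈ 15.9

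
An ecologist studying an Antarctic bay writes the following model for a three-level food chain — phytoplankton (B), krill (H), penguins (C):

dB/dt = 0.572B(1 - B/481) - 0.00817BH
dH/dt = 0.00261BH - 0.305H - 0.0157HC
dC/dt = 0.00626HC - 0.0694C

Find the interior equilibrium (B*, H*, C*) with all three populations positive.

B* ≈ 405, H* ≈ 11.1, C* ≈ 47.9

From dC/dt = 0: 0.00626H* = 0.0694, so H* = 11.1.
From dB/dt = 0: 0.572(1 - B*/481) = 0.00817·11.1, giving B* = 481·(1 - 0.158) = 405.
From dH/dt = 0: 0.00261·405 - 0.305 = 0.0157C*, so C* = 0.752/0.0157 = 47.9.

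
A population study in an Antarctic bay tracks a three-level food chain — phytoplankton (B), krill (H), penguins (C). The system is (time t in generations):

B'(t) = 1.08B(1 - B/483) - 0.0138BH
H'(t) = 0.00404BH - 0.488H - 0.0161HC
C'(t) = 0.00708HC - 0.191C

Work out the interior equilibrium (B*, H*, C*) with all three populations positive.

B* ≈ 317, H* ≈ 27, C* ≈ 49.1

From dC/dt = 0: 0.00708H* = 0.191, so H* = 27.
From dB/dt = 0: 1.08(1 - B*/483) = 0.0138·27, giving B* = 483·(1 - 0.345) = 317.
From dH/dt = 0: 0.00404·317 - 0.488 = 0.0161C*, so C* = 0.791/0.0161 = 49.1.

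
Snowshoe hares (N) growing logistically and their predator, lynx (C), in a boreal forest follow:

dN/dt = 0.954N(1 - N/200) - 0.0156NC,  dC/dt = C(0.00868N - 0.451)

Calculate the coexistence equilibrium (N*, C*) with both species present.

N* ≈ 52, C* ≈ 45.3

From dC/dt = 0 with C > 0: 0.00868N* = 0.451, so N* = 52.
Substitute into dN/dt = 0: 0.954(1 - 52/200) = 0.0156C*.
The bracket is 0.74, giving C* = 0.706/0.0156 = 45.3.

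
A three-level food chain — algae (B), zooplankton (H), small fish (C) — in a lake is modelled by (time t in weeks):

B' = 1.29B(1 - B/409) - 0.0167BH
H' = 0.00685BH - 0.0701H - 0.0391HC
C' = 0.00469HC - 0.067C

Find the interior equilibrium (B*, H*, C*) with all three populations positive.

B* ≈ 333, H* ≈ 14.3, C* ≈ 56.6

From dC/dt = 0: 0.00469H* = 0.067, so H* = 14.3.
From dB/dt = 0: 1.29(1 - B*/409) = 0.0167·14.3, giving B* = 409·(1 - 0.185) = 333.
From dH/dt = 0: 0.00685·333 - 0.0701 = 0.0391C*, so C* = 2.21/0.0391 = 56.6.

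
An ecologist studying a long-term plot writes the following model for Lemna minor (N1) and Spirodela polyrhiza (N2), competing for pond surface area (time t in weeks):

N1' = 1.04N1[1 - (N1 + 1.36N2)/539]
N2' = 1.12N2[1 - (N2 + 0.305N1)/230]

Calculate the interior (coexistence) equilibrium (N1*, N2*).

N1* ≈ 387, N2* ≈ 112

Setting both brackets to zero gives the nullclines N1 + 1.36N2 = 539 and 0.305N1 + N2 = 230.
Substituting N2 = 230 - 0.305N1 into the first: N1(1 - 1.36·0.305) = 539 - 1.36·230.
So N1* = 226/0.585 = 387, and then N2* = 230 - 0.305·387 = 112.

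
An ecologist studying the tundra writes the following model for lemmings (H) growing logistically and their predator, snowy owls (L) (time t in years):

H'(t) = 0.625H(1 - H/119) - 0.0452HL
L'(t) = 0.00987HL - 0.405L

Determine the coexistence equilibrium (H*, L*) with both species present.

H* ≈ 41, L* ≈ 9.06

From dL/dt = 0 with L > 0: 0.00987H* = 0.405, so H* = 41.
Substitute into dH/dt = 0: 0.625(1 - 41/119) = 0.0452L*.
The bracket is 0.655, giving L* = 0.409/0.0452 = 9.06.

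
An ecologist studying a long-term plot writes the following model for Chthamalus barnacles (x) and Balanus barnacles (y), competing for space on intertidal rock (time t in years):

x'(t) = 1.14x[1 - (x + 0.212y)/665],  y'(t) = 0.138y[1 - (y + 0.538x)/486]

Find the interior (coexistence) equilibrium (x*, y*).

x* ≈ 634, y* ≈ 145

Setting both brackets to zero gives the nullclines x + 0.212y = 665 and 0.538x + y = 486.
Substituting y = 486 - 0.538x into the first: x(1 - 0.212·0.538) = 665 - 0.212·486.
So x* = 562/0.886 = 634, and then y* = 486 - 0.538·634 = 145.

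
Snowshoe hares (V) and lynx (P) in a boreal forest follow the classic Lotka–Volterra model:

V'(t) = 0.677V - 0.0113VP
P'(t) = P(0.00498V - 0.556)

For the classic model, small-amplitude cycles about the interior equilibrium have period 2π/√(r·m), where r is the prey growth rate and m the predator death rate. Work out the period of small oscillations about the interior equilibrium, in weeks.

Here r = 0.677 and m = 0.556, so r·m = 0.376.
ω = √0.376 = 0.614 per week, hence T = 2π/ω ≈ 10.2 weeks.

T ≈ 10.2 weeks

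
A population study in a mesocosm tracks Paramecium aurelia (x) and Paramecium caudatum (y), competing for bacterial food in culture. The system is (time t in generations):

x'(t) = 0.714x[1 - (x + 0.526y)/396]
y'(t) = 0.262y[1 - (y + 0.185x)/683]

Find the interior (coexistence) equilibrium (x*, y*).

Setting both brackets to zero gives the nullclines x + 0.526y = 396 and 0.185x + y = 683.
Substituting y = 683 - 0.185x into the first: x(1 - 0.526·0.185) = 396 - 0.526·683.
So x* = 36.7/0.903 = 40.7, and then y* = 683 - 0.185·40.7 = 675.

x* ≈ 40.7, y* ≈ 675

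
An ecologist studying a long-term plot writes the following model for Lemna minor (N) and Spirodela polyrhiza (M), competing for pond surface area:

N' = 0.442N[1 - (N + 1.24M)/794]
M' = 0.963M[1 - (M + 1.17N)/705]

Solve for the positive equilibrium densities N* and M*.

Setting both brackets to zero gives the nullclines N + 1.24M = 794 and 1.17N + M = 705.
Substituting M = 705 - 1.17N into the first: N(1 - 1.24·1.17) = 794 - 1.24·705.
So N* = -80.2/-0.451 = 178, and then M* = 705 - 1.17·178 = 497.

N* ≈ 178, M* ≈ 497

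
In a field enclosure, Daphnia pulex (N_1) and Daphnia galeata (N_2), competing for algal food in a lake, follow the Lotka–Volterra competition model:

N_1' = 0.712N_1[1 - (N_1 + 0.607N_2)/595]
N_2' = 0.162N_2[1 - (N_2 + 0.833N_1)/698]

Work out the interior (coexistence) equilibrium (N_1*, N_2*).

Setting both brackets to zero gives the nullclines N_1 + 0.607N_2 = 595 and 0.833N_1 + N_2 = 698.
Substituting N_2 = 698 - 0.833N_1 into the first: N_1(1 - 0.607·0.833) = 595 - 0.607·698.
So N_1* = 171/0.494 = 347, and then N_2* = 698 - 0.833·347 = 409.

N_1* ≈ 347, N_2* ≈ 409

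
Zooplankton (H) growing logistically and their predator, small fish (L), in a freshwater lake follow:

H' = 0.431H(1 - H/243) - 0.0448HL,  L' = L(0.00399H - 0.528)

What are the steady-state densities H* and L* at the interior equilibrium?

H* ≈ 132, L* ≈ 4.38

From dL/dt = 0 with L > 0: 0.00399H* = 0.528, so H* = 132.
Substitute into dH/dt = 0: 0.431(1 - 132/243) = 0.0448L*.
The bracket is 0.455, giving L* = 0.196/0.0448 = 4.38.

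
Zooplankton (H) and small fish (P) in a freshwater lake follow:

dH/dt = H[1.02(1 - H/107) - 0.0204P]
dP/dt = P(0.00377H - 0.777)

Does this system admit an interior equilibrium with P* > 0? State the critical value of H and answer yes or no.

The predator equation gives dP/dt > 0 only when H > 0.777/0.00377 = 206.
Without the predator, H → K = 107. Since 107 < 206, the predator cannot invade.

Threshold H = 206; K < 206, so no, the predator goes extinct.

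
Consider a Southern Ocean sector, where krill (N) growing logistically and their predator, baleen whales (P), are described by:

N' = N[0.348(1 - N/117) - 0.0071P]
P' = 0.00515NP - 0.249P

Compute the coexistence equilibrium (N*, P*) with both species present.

From dP/dt = 0 with P > 0: 0.00515N* = 0.249, so N* = 48.3.
Substitute into dN/dt = 0: 0.348(1 - 48.3/117) = 0.0071P*.
The bracket is 0.587, giving P* = 0.204/0.0071 = 28.8.

N* ≈ 48.3, P* ≈ 28.8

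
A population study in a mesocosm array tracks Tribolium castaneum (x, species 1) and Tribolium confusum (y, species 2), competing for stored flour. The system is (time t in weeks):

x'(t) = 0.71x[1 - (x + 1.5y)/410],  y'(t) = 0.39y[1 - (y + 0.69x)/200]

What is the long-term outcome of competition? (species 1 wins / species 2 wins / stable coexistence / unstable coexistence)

Compare the nullcline intercepts: K1/α12 = 410/1.5 = 273 > K2 = 200; K2/α21 = 200/0.69 = 290 < K1 = 410.
Since the inequalities point opposite ways, species 1 can invade but species 2 cannot.

species 1 excludes species 2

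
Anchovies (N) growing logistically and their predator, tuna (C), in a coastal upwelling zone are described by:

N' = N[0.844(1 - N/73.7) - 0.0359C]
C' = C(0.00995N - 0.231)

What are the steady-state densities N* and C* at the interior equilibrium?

From dC/dt = 0 with C > 0: 0.00995N* = 0.231, so N* = 23.2.
Substitute into dN/dt = 0: 0.844(1 - 23.2/73.7) = 0.0359C*.
The bracket is 0.685, giving C* = 0.578/0.0359 = 16.1.

N* ≈ 23.2, C* ≈ 16.1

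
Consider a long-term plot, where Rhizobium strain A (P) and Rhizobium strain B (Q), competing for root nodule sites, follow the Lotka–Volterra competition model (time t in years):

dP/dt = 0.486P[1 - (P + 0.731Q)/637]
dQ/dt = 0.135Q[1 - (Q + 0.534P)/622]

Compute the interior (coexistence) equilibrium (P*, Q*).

Setting both brackets to zero gives the nullclines P + 0.731Q = 637 and 0.534P + Q = 622.
Substituting Q = 622 - 0.534P into the first: P(1 - 0.731·0.534) = 637 - 0.731·622.
So P* = 182/0.61 = 299, and then Q* = 622 - 0.534·299 = 462.

P* ≈ 299, Q* ≈ 462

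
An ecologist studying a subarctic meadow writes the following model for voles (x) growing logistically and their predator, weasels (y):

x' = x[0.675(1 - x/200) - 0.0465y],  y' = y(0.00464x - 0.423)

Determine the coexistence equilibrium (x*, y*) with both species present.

x* ≈ 91.2, y* ≈ 7.9

From dy/dt = 0 with y > 0: 0.00464x* = 0.423, so x* = 91.2.
Substitute into dx/dt = 0: 0.675(1 - 91.2/200) = 0.0465y*.
The bracket is 0.544, giving y* = 0.367/0.0465 = 7.9.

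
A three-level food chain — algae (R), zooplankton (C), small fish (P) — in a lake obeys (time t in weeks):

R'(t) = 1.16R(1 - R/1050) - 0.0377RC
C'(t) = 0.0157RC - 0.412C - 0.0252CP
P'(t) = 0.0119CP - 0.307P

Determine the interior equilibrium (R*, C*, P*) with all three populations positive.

R* ≈ 170, C* ≈ 25.8, P* ≈ 89.3

From dP/dt = 0: 0.0119C* = 0.307, so C* = 25.8.
From dR/dt = 0: 1.16(1 - R*/1050) = 0.0377·25.8, giving R* = 1050·(1 - 0.838) = 170.
From dC/dt = 0: 0.0157·170 - 0.412 = 0.0252P*, so P* = 2.25/0.0252 = 89.3.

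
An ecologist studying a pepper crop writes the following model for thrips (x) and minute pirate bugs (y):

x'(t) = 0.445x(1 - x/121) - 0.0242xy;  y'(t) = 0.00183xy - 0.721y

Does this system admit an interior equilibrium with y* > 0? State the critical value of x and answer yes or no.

The predator equation gives dy/dt > 0 only when x > 0.721/0.00183 = 394.
Without the predator, x → K = 121. Since 121 < 394, the predator cannot invade.

Threshold x = 394; K < 394, so no, the predator goes extinct.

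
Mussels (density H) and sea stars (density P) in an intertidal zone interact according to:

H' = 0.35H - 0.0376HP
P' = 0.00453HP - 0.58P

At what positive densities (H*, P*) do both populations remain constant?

H* ≈ 128, P* ≈ 9.31

Set dP/dt = 0 with P > 0: 0.00453H - 0.58 = 0, so H* = 0.58/0.00453 = 128.
Set dH/dt = 0 with H > 0: 0.35 - 0.0376P = 0, so P* = 0.35/0.0376 = 9.31.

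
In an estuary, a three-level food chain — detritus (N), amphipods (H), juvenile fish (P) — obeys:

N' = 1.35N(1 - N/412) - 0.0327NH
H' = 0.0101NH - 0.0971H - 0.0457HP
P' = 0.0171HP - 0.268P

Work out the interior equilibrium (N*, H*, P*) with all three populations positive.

N* ≈ 256, H* ≈ 15.7, P* ≈ 54.4

From dP/dt = 0: 0.0171H* = 0.268, so H* = 15.7.
From dN/dt = 0: 1.35(1 - N*/412) = 0.0327·15.7, giving N* = 412·(1 - 0.38) = 256.
From dH/dt = 0: 0.0101·256 - 0.0971 = 0.0457P*, so P* = 2.48/0.0457 = 54.4.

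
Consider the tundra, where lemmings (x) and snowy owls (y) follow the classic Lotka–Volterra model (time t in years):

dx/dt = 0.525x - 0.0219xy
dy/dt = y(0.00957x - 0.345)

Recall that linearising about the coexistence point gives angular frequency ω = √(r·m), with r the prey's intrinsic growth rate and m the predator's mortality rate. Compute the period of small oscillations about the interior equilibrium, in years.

T ≈ 14.8 years

Here r = 0.525 and m = 0.345, so r·m = 0.181.
ω = √0.181 = 0.426 per year, hence T = 2π/ω ≈ 14.8 years.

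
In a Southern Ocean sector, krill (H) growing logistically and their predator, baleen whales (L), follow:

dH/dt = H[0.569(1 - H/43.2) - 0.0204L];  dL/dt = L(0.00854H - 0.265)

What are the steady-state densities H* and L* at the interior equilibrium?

From dL/dt = 0 with L > 0: 0.00854H* = 0.265, so H* = 31.
Substitute into dH/dt = 0: 0.569(1 - 31/43.2) = 0.0204L*.
The bracket is 0.282, giving L* = 0.16/0.0204 = 7.86.

H* ≈ 31, L* ≈ 7.86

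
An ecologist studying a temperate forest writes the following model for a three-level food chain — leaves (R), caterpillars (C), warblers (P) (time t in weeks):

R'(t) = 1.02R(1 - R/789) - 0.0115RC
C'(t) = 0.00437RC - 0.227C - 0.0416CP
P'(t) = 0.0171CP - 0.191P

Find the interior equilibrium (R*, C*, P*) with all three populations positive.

R* ≈ 690, C* ≈ 11.2, P* ≈ 67

From dP/dt = 0: 0.0171C* = 0.191, so C* = 11.2.
From dR/dt = 0: 1.02(1 - R*/789) = 0.0115·11.2, giving R* = 789·(1 - 0.126) = 690.
From dC/dt = 0: 0.00437·690 - 0.227 = 0.0416P*, so P* = 2.79/0.0416 = 67.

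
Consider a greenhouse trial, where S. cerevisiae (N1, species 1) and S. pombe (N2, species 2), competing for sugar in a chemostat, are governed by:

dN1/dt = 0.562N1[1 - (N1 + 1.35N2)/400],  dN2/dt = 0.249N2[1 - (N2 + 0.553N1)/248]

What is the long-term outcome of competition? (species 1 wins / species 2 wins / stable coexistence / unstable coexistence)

Compare the nullcline intercepts: K1/α12 = 400/1.35 = 296 > K2 = 248; K2/α21 = 248/0.553 = 448 > K1 = 400.
Since both inequalities hold, each species can invade when rare, so the interior equilibrium is stable.

stable coexistence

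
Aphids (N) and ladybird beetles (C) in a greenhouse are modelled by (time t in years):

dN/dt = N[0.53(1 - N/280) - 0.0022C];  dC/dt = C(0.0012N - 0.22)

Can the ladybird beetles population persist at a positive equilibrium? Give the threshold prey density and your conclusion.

Threshold N = 183; K > 183, so yes, the predator persists.

The predator equation gives dC/dt > 0 only when N > 0.22/0.0012 = 183.
Without the predator, N → K = 280. Since 280 > 183, the predator can invade and persist.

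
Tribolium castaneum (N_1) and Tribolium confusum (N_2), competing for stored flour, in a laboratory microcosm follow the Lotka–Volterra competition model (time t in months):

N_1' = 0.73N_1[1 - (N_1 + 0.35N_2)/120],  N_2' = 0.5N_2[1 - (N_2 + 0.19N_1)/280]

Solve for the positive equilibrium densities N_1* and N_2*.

N_1* ≈ 23.6, N_2* ≈ 276

Setting both brackets to zero gives the nullclines N_1 + 0.35N_2 = 120 and 0.19N_1 + N_2 = 280.
Substituting N_2 = 280 - 0.19N_1 into the first: N_1(1 - 0.35·0.19) = 120 - 0.35·280.
So N_1* = 22/0.933 = 23.6, and then N_2* = 280 - 0.19·23.6 = 276.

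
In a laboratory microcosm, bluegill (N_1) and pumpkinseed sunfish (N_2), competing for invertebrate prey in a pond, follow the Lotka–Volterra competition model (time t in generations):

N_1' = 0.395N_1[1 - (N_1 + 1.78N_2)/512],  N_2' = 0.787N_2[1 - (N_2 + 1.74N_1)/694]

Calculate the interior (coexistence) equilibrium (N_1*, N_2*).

Setting both brackets to zero gives the nullclines N_1 + 1.78N_2 = 512 and 1.74N_1 + N_2 = 694.
Substituting N_2 = 694 - 1.74N_1 into the first: N_1(1 - 1.78·1.74) = 512 - 1.78·694.
So N_1* = -723/-2.1 = 345, and then N_2* = 694 - 1.74·345 = 93.9.

N_1* ≈ 345, N_2* ≈ 93.9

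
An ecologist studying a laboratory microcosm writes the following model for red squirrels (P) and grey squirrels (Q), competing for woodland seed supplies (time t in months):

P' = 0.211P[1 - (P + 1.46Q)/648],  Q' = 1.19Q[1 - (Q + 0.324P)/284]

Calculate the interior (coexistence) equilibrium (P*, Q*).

P* ≈ 443, Q* ≈ 141

Setting both brackets to zero gives the nullclines P + 1.46Q = 648 and 0.324P + Q = 284.
Substituting Q = 284 - 0.324P into the first: P(1 - 1.46·0.324) = 648 - 1.46·284.
So P* = 233/0.527 = 443, and then Q* = 284 - 0.324·443 = 141.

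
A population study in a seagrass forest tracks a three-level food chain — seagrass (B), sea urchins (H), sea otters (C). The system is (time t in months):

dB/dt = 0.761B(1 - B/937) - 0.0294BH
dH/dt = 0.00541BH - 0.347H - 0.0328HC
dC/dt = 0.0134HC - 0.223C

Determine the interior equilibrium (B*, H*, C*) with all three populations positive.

From dC/dt = 0: 0.0134H* = 0.223, so H* = 16.6.
From dB/dt = 0: 0.761(1 - B*/937) = 0.0294·16.6, giving B* = 937·(1 - 0.643) = 335.
From dH/dt = 0: 0.00541·335 - 0.347 = 0.0328C*, so C* = 1.46/0.0328 = 44.6.

B* ≈ 335, H* ≈ 16.6, C* ≈ 44.6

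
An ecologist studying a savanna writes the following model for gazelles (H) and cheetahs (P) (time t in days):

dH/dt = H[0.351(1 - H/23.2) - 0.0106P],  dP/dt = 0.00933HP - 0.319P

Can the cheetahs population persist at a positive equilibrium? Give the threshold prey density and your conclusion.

Threshold H = 34.2; K < 34.2, so no, the predator goes extinct.

The predator equation gives dP/dt > 0 only when H > 0.319/0.00933 = 34.2.
Without the predator, H → K = 23.2. Since 23.2 < 34.2, the predator cannot invade.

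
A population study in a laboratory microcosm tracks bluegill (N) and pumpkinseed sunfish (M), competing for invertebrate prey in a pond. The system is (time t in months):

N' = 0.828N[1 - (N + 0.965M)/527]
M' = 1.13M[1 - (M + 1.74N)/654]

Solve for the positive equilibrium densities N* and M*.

N* ≈ 153, M* ≈ 387

Setting both brackets to zero gives the nullclines N + 0.965M = 527 and 1.74N + M = 654.
Substituting M = 654 - 1.74N into the first: N(1 - 0.965·1.74) = 527 - 0.965·654.
So N* = -104/-0.679 = 153, and then M* = 654 - 1.74·153 = 387.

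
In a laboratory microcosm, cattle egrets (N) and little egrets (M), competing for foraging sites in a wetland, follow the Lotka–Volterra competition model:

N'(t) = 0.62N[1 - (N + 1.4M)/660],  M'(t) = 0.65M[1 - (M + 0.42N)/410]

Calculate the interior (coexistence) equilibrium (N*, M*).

N* ≈ 209, M* ≈ 322

Setting both brackets to zero gives the nullclines N + 1.4M = 660 and 0.42N + M = 410.
Substituting M = 410 - 0.42N into the first: N(1 - 1.4·0.42) = 660 - 1.4·410.
So N* = 86/0.412 = 209, and then M* = 410 - 0.42·209 = 322.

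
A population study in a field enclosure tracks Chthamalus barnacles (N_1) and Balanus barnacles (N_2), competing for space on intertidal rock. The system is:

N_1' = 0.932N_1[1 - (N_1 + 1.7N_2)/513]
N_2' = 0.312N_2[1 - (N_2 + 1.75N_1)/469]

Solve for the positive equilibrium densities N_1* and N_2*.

Setting both brackets to zero gives the nullclines N_1 + 1.7N_2 = 513 and 1.75N_1 + N_2 = 469.
Substituting N_2 = 469 - 1.75N_1 into the first: N_1(1 - 1.7·1.75) = 513 - 1.7·469.
So N_1* = -284/-1.98 = 144, and then N_2* = 469 - 1.75·144 = 217.

N_1* ≈ 144, N_2* ≈ 217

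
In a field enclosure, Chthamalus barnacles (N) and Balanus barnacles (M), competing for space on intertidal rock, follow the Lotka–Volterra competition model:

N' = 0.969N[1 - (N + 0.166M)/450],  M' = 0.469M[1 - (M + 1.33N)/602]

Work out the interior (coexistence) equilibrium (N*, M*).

N* ≈ 449, M* ≈ 4.49

Setting both brackets to zero gives the nullclines N + 0.166M = 450 and 1.33N + M = 602.
Substituting M = 602 - 1.33N into the first: N(1 - 0.166·1.33) = 450 - 0.166·602.
So N* = 350/0.779 = 449, and then M* = 602 - 1.33·449 = 4.49.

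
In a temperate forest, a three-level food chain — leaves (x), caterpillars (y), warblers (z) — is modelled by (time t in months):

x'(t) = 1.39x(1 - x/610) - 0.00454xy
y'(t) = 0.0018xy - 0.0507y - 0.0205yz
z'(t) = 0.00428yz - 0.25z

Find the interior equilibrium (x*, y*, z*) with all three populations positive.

x* ≈ 494, y* ≈ 58.4, z* ≈ 40.9

From dz/dt = 0: 0.00428y* = 0.25, so y* = 58.4.
From dx/dt = 0: 1.39(1 - x*/610) = 0.00454·58.4, giving x* = 610·(1 - 0.191) = 494.
From dy/dt = 0: 0.0018·494 - 0.0507 = 0.0205z*, so z* = 0.838/0.0205 = 40.9.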